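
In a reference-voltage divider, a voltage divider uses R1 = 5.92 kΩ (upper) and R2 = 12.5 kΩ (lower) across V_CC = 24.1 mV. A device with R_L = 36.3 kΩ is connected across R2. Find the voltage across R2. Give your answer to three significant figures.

The load sits in parallel with R2, giving an effective lower resistance R2' = R2·R_L/(R2+R_L) = 9.298 kΩ.
Then V_out = V_CC · R2'/(R1 + R2') = 24.1 × 9.298/15.22 = 14.72 mV.

V_out ≈ 14.7 mV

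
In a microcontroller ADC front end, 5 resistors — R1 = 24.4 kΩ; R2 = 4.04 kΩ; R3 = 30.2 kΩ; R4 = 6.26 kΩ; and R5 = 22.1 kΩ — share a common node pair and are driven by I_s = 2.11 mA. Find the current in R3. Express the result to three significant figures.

I ≈ 0.133 mA

ΣG = 1/24.4 + 1/4.04 + 1/30.2 + 1/6.26 + 1/22.1 = 0.5266.
By the current-divider rule, I = I_s · G_k/ΣG = 2.11 × 0.06288 = 0.1327 mA.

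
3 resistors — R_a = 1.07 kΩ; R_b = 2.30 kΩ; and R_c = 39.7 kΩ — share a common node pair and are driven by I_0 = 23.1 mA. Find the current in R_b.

Conductances: ΣG = 1/1.07 + 1/2.30 + 1/39.7 = 1.395 (1/kΩ).
Current divider: I(R_b) = I_0 · G_k/ΣG = 23.1 × (0.4348/1.395) = 23.1 × 0.3118 = 7.202 mA.

I ≈ 7.20 mA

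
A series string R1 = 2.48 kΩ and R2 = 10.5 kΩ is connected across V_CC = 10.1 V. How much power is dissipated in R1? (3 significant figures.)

P ≈ 1.50 mW

The common current is I = 10.1/12.98 = 0.7781 mA.
P = I²R = 0.6055 × 2.48 = 1.502 mW.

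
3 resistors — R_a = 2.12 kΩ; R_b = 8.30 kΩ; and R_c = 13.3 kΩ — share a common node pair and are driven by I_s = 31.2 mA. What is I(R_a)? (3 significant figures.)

ΣG = 1/2.12 + 1/8.30 + 1/13.3 = 0.6674.
Current divider: I(R_a) = I_s · G_k/ΣG = 31.2 × (0.4717/0.6674) = 31.2 × 0.7068 = 22.05 mA.

I ≈ 22.1 mA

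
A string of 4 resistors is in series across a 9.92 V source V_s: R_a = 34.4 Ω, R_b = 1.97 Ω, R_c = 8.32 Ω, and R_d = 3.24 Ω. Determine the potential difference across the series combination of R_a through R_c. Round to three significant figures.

V ≈ 9.25 V

Total series resistance ΣR = 34.4 + 1.97 + 8.32 + 3.24 = 47.93 Ω.
R_{R_a..R_c} = 34.4 + 1.97 + 8.32 = 44.69 Ω.
By the voltage-divider rule, V = 9.92 × 44.69/47.93 = 9.249 V.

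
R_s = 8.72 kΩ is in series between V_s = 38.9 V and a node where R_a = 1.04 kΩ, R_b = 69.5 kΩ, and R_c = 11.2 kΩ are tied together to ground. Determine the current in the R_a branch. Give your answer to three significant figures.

I ≈ 3.64 mA

Combine the parallel branches: R_p = (1/1.04 + 1/69.5 + 1/11.2)⁻¹ = 0.9388 kΩ.
V_A by voltage divider: V_A = 38.9 × 0.9388/(8.72 + 0.9388) = 3.781 V.
Branch current I = V_A/R_a = 3.781/1.04 = 3.635 mA.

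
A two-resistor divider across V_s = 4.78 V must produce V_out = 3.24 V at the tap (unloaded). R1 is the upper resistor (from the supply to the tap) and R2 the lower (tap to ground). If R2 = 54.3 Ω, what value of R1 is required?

The divider ratio is R2/(R1+R2) = 3.24/4.78 = 0.6778.
R1 = R2·(1/k − 1) = 54.3 × 0.4753 = 25.81 Ω.

R1 ≈ 25.8 Ω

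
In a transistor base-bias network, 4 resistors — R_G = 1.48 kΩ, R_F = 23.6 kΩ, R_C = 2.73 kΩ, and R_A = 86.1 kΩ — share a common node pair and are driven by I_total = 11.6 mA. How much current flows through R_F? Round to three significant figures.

I ≈ 0.448 mA

ΣG = 1/1.48 + 1/23.6 + 1/2.73 + 1/86.1 = 1.096.
Current divider: I(R_F) = I_total · G_k/ΣG = 11.6 × (0.04237/1.096) = 11.6 × 0.03866 = 0.4485 mA.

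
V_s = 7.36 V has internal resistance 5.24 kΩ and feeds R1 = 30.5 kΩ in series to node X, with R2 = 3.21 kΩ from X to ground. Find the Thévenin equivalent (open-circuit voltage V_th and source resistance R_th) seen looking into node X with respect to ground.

R1' = 5.24 + 30.5 = 35.74 kΩ (source resistance + R1).
V_th is the unloaded tap voltage: V_s · R2/(R1'+R2) = 7.36 × 0.08241 = 0.6066 V.
With V_s suppressed (replaced by a short), R_th = R1' ‖ R2 = (35.74 × 3.21)/(35.74 + 3.21) = 2.945 kΩ.

V_th ≈ 0.607 V, R_th ≈ 2.95 kΩ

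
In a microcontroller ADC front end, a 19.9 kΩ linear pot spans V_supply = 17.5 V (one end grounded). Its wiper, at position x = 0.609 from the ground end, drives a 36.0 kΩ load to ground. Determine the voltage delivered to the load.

V_out ≈ 9.42 V

Split the track: R_lower = x·R_p = 12.12 kΩ, R_upper = (1−x)·R_p = 7.781 kΩ.
(x·R_p) ‖ R_L = 9.067 kΩ.
Then V_out = V_supply · 9.067/(7.781 + 9.067) = 9.418 V.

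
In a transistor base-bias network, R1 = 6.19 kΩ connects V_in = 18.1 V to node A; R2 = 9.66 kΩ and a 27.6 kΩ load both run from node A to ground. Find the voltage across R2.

The load sits in parallel with R2, giving an effective lower resistance R2' = R2·R_L/(R2+R_L) = 7.156 kΩ.
Now apply the divider: V_out = 18.1 × 0.5362 = 9.705 V.

V_out ≈ 9.70 V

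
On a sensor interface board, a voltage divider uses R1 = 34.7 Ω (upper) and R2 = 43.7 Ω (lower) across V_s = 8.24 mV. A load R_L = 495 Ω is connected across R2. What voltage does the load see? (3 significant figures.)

First combine the lower leg with the load: R2 ‖ R_L = 40.16 Ω.
Voltage divider with the loaded lower leg: V_out = 8.24 × 40.16/(34.7 + 40.16) = 8.24 × 0.5364 = 4.420 mV.

V_out ≈ 4.42 mV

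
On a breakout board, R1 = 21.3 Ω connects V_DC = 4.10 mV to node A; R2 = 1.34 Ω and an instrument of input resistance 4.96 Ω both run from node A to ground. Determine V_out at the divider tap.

First combine the lower leg with the load: R2 ‖ R_L = 1.055 Ω.
Then V_out = V_DC · R2'/(R1 + R2') = 4.10 × 1.055/22.35 = 0.1935 mV.

V_out ≈ 0.193 mV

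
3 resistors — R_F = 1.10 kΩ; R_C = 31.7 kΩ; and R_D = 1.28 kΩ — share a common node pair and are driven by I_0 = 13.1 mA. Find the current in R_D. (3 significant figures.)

I ≈ 5.94 mA

Total conductance ΣG = 1/1.10 + 1/31.7 + 1/1.28 = 1.722 (units of 1/kΩ).
Current divider: I(R_D) = I_0 · G_k/ΣG = 13.1 × (0.7812/1.722) = 13.1 × 0.4537 = 5.944 mA.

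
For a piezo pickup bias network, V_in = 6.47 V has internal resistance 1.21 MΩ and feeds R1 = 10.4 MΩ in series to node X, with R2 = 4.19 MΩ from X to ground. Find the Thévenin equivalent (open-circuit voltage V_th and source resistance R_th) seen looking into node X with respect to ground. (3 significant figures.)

R1' = 1.21 + 10.4 = 11.61 MΩ (source resistance + R1).
V_th is the unloaded tap voltage: V_in · R2/(R1'+R2) = 6.47 × 0.2652 = 1.716 V.
Zeroing V_in shorts the top of R1' to ground, so R_th = R1' ‖ R2 = 3.079 MΩ.

V_th ≈ 1.72 V, R_th ≈ 3.08 MΩ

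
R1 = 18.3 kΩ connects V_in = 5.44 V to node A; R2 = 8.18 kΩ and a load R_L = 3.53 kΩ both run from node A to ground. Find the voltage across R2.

V_out ≈ 0.646 V

The load sits in parallel with R2, giving an effective lower resistance R2' = R2·R_L/(R2+R_L) = 2.466 kΩ.
Now apply the divider: V_out = 5.44 × 0.1187 = 0.6460 V.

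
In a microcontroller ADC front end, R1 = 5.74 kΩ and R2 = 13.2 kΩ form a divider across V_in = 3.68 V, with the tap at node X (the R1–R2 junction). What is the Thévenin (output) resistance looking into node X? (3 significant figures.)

Zeroing V_in shorts the top of R1 to ground, so R_th = R1 ‖ R2 = 4.000 kΩ.

R_th ≈ 4.00 kΩ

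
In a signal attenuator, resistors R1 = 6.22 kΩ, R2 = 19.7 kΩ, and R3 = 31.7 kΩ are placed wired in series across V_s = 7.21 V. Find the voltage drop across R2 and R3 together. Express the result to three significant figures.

V ≈ 6.43 V

ΣR = 6.22 + 19.7 + 31.7 = 57.62 kΩ.
R_{R2..R3} = 19.7 + 31.7 = 51.40 kΩ.
Voltage divider: V = V_s · (51.40 / 57.62) = 7.21 × 0.8921 = 6.432 V.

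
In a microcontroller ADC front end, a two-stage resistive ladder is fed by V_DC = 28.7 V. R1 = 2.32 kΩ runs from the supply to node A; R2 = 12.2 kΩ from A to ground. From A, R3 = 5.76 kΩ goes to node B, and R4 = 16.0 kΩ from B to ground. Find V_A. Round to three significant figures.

V_A ≈ 22.1 V

Node A sees R2 in parallel with the series input of stage 2, R3 + R4 = 21.76 kΩ.
R2 ‖ (R3+R4) = 7.817 kΩ.
V_A = 28.7 × 7.817/(2.32 + 7.817) = 22.13 V.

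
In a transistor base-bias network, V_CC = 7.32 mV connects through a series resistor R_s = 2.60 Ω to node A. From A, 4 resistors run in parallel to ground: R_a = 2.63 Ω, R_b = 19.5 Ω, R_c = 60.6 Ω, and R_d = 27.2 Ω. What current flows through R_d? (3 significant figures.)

I ≈ 0.119 mA

Parallel bank: R_p = 1/(1/2.63 + 1/19.5 + 1/60.6 + 1/27.2) = 2.063 Ω.
Node voltage V_A = V_CC · R_p/(R_s + R_p) = 7.32 × 0.4424 = 3.238 mV.
I(R_d) = V_A / R_d = 3.238/27.2 = 0.1191 mA.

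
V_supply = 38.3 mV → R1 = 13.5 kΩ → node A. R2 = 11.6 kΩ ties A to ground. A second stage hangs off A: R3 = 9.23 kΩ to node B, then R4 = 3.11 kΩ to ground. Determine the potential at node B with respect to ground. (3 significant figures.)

The second stage (R3 + R4 = 12.34 kΩ) loads node A in parallel with R2.
R2 ‖ (R3+R4) = 5.979 kΩ.
So V_A = 38.3 × 0.3070 = 11.76 mV.
V_B = V_A × 0.2520 = 2.963 mV.

V_B ≈ 2.96 mV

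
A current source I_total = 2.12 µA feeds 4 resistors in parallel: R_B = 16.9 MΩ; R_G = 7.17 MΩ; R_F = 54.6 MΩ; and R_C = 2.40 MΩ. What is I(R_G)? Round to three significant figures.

I ≈ 0.467 µA

Conductances: ΣG = 1/16.9 + 1/7.17 + 1/54.6 + 1/2.40 = 0.6336 (1/MΩ).
R_G takes the fraction G_k/ΣG = 0.1395/0.6336 = 0.2201, so I = 2.12 × 0.2201 = 0.4666 µA.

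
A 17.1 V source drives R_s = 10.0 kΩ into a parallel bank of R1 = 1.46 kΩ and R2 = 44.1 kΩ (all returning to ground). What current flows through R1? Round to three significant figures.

Parallel bank: R_p = 1/(1/1.46 + 1/44.1) = 1.413 kΩ.
V_A by voltage divider: V_A = 17.1 × 1.413/(10.0 + 1.413) = 2.117 V.
I(R1) = V_A / R1 = 2.117/1.46 = 1.450 mA.

I ≈ 1.45 mA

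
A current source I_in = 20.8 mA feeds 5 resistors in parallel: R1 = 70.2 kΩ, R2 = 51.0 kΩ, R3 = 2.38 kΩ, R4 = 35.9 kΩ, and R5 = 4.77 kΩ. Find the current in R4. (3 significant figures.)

I ≈ 0.838 mA

ΣG = 1/70.2 + 1/51.0 + 1/2.38 + 1/35.9 + 1/4.77 = 0.6915.
Current divider: I(R4) = I_in · G_k/ΣG = 20.8 × (0.02786/0.6915) = 20.8 × 0.04028 = 0.8378 mA.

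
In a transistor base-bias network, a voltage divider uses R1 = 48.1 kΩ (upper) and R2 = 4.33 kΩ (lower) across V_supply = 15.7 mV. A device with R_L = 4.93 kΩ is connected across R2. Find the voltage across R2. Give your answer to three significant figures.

First combine the lower leg with the load: R2 ‖ R_L = 2.305 kΩ.
Then V_out = V_supply · R2'/(R1 + R2') = 15.7 × 2.305/50.41 = 0.7180 mV.

V_out ≈ 0.718 mV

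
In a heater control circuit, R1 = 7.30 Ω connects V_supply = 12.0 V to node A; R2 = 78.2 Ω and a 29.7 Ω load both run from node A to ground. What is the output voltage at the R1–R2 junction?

V_out ≈ 8.96 V

R2 ‖ R_L = (78.2 × 29.7)/(78.2 + 29.7) = 21.52 Ω.
Voltage divider with the loaded lower leg: V_out = 12.0 × 21.52/(7.30 + 21.52) = 12.0 × 0.7467 = 8.961 V.
(Unloaded it would be 11.0 V; the load pulls it down.)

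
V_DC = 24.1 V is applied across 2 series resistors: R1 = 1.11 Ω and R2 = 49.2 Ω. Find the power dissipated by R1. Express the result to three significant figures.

P ≈ 0.255 W

The common current is I = 24.1/50.31 = 0.4790 A.
P(R1) = I²·R1 = (0.4790)² × 1.11 = 0.2547 W.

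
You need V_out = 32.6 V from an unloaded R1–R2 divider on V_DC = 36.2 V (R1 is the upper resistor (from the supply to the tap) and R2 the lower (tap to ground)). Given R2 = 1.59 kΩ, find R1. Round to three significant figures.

R1 ≈ 0.176 kΩ

V_out/V_DC = R2/(R1+R2) = 0.9006.
Rearranging, R1 = R2·(1−k)/k = 1.59 × 0.1104 = 0.1756 kΩ.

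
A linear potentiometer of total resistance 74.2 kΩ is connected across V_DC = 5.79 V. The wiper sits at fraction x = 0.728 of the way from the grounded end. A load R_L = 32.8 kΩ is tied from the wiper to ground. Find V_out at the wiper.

V_out ≈ 2.91 V

The pot divides into 20.18 kΩ above the wiper and 54.02 kΩ below.
Lower segment in parallel with the load: 54.02 ‖ 32.8 = 20.41 kΩ.
Loaded-divider output: V_out = 5.79 × 0.5028 = 2.911 V.
(Unloaded: V_out = x·V_DC = 4.22 V.)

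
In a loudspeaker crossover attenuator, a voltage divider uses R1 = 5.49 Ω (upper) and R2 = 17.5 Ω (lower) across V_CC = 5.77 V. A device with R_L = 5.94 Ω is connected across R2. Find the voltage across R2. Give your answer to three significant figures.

First combine the lower leg with the load: R2 ‖ R_L = 4.435 Ω.
Voltage divider with the loaded lower leg: V_out = 5.77 × 4.435/(5.49 + 4.435) = 5.77 × 0.4468 = 2.578 V.
(Unloaded it would be 4.39 V; the load pulls it down.)

V_out ≈ 2.58 V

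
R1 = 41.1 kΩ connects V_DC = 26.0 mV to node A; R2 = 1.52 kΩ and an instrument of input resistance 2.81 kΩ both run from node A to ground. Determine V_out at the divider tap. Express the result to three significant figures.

V_out ≈ 0.609 mV

First combine the lower leg with the load: R2 ‖ R_L = 0.9864 kΩ.
Voltage divider with the loaded lower leg: V_out = 26.0 × 0.9864/(41.1 + 0.9864) = 26.0 × 0.02344 = 0.6094 mV.
(Unloaded it would be 0.927 mV; the load pulls it down.)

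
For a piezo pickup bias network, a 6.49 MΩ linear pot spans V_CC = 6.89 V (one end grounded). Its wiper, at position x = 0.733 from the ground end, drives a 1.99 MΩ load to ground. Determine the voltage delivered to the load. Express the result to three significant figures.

Split the track: R_lower = x·R_p = 4.757 MΩ, R_upper = (1−x)·R_p = 1.733 MΩ.
(x·R_p) ‖ R_L = 1.403 MΩ.
Then V_out = V_CC · 1.403/(1.733 + 1.403) = 3.083 V.
(Unloaded: V_out = x·V_CC = 5.05 V.)

V_out ≈ 3.08 V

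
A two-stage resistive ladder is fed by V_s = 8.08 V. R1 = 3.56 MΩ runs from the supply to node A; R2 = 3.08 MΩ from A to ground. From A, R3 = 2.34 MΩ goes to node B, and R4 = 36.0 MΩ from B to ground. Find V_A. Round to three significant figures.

Looking into the second stage from A: R3 + R4 = 38.34 MΩ appears in parallel with R2.
Effective lower resistance at A: R2 ‖ 38.34 = 2.851 MΩ.
V_A = 8.08 × 2.851/(3.56 + 2.851) = 3.593 V.

V_A ≈ 3.59 V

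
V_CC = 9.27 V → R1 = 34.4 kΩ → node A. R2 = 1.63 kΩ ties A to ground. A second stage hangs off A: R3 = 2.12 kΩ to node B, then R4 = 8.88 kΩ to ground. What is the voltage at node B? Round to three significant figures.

The second stage (R3 + R4 = 11.00 kΩ) loads node A in parallel with R2.
Effective lower resistance at A: R2 ‖ 11.00 = 1.420 kΩ.
V_A = 9.27 × 1.420/(34.4 + 1.420) = 0.3674 V.
Stage 2 is unloaded, so V_B = V_A · R4/(R3+R4) = 0.3674 × 8.88/11.00 = 0.2966 V.

V_B ≈ 0.297 V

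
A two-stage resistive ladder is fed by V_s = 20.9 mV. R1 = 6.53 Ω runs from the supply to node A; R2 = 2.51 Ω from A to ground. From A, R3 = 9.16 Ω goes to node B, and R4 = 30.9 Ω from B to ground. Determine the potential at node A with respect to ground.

V_A ≈ 5.55 mV

The second stage (R3 + R4 = 40.06 Ω) loads node A in parallel with R2.
R2 ‖ (R3+R4) = 2.362 Ω.
First divider: V_A = V_s · 2.362/(6.53 + 2.362) = 5.552 mV.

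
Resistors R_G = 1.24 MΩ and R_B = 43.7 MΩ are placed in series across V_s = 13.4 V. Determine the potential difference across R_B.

V ≈ 13.0 V

Series total: ΣR = 1.24 + 43.7 = 44.94 MΩ.
Voltage divider: V = V_s · (43.70 / 44.94) = 13.4 × 0.9724 = 13.03 V.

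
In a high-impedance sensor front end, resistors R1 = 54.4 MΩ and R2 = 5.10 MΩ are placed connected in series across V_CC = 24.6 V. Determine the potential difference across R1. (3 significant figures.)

V ≈ 22.5 V

ΣR = 54.4 + 5.10 = 59.50 MΩ.
Voltage divider: V = V_CC · (54.40 / 59.50) = 24.6 × 0.9143 = 22.49 V.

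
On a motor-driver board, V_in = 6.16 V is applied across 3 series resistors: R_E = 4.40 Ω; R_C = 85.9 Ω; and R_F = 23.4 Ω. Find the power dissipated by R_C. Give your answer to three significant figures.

P ≈ 0.252 W

ΣR = 113.7 Ω → I = 6.16/113.7 = 0.05418 A.
P(R_C) = I²·R_C = (0.05418)² × 85.9 = 0.2521 W.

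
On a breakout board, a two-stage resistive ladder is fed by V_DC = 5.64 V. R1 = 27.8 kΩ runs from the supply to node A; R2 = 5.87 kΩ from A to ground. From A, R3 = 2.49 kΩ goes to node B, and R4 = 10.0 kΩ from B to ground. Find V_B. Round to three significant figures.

V_B ≈ 0.567 V

Looking into the second stage from A: R3 + R4 = 12.49 kΩ appears in parallel with R2.
Effective lower resistance at A: R2 ‖ 12.49 = 3.993 kΩ.
First divider: V_A = V_DC · 3.993/(27.8 + 3.993) = 0.7084 V.
Stage 2 is unloaded, so V_B = V_A · R4/(R3+R4) = 0.7084 × 10.0/12.49 = 0.5672 V.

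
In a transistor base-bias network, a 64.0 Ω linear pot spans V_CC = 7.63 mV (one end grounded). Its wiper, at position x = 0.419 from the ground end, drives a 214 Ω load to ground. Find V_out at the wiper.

The pot divides into 37.18 Ω above the wiper and 26.82 Ω below.
(x·R_p) ‖ R_L = 23.83 Ω.
V_out = 7.63 × 23.83/(37.18 + 23.83) = 2.980 mV.
(Unloaded: V_out = x·V_CC = 3.20 mV.)

V_out ≈ 2.98 mV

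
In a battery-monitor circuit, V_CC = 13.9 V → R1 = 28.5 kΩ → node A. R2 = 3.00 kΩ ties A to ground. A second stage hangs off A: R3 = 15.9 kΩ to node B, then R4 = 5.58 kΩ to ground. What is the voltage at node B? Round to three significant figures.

V_B ≈ 0.305 V

Node A sees R2 in parallel with the series input of stage 2, R3 + R4 = 21.48 kΩ.
R2 ‖ (R3+R4) = 2.632 kΩ.
V_A = 13.9 × 2.632/(28.5 + 2.632) = 1.175 V.
V_B = V_A × 0.2598 = 0.3053 V.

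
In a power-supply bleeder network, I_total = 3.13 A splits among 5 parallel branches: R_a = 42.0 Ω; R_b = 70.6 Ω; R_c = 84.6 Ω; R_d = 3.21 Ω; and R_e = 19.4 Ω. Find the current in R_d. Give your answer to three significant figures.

I ≈ 2.36 A

Conductances: ΣG = 1/42.0 + 1/70.6 + 1/84.6 + 1/3.21 + 1/19.4 = 0.4129 (1/Ω).
R_d takes the fraction G_k/ΣG = 0.3115/0.4129 = 0.7545, so I = 3.13 × 0.7545 = 2.362 A.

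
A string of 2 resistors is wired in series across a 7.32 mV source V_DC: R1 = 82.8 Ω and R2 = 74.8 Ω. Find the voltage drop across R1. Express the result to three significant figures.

V ≈ 3.85 mV

ΣR = 82.8 + 74.8 = 157.6 Ω.
Voltage divider: V = V_DC · (82.80 / 157.6) = 7.32 × 0.5254 = 3.846 mV.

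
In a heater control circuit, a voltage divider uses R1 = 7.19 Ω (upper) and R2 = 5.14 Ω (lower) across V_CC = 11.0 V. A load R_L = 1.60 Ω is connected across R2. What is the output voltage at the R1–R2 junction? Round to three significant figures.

R2 ‖ R_L = (5.14 × 1.60)/(5.14 + 1.60) = 1.220 Ω.
Voltage divider with the loaded lower leg: V_out = 11.0 × 1.220/(7.19 + 1.220) = 11.0 × 0.1451 = 1.596 V.

V_out ≈ 1.60 V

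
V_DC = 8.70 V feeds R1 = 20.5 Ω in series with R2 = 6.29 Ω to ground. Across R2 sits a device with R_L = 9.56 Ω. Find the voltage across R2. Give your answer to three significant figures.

The load sits in parallel with R2, giving an effective lower resistance R2' = R2·R_L/(R2+R_L) = 3.794 Ω.
Voltage divider with the loaded lower leg: V_out = 8.70 × 3.794/(20.5 + 3.794) = 8.70 × 0.1562 = 1.359 V.
(Unloaded it would be 2.04 V; the load pulls it down.)

V_out ≈ 1.36 V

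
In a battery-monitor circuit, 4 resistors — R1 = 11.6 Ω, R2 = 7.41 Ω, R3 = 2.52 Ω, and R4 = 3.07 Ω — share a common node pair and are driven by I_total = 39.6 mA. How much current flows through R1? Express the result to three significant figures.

I ≈ 3.62 mA

ΣG = 1/11.6 + 1/7.41 + 1/2.52 + 1/3.07 = 0.9437.
By the current-divider rule, I = I_total · G_k/ΣG = 39.6 × 0.09135 = 3.617 mA.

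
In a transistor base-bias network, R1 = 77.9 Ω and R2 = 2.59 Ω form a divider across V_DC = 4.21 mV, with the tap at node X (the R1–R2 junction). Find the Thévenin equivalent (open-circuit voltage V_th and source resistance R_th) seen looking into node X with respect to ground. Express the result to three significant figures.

V_th ≈ 0.135 mV, R_th ≈ 2.51 Ω

Open-circuit (no load on X): V_th = V_DC · R2/(R1 + R2) = 4.21 × 2.59/(77.90 + 2.59) = 0.1355 mV.
Looking into X with the source shorted: R_th = R1·R2/(R1+R2) = 77.90 × 2.59/80.49 = 2.507 Ω.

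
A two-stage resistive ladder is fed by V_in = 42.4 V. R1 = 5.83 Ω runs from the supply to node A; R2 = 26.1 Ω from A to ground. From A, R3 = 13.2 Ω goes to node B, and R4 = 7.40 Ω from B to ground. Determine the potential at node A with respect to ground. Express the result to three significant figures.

Looking into the second stage from A: R3 + R4 = 20.60 Ω appears in parallel with R2.
R2 ‖ (R3+R4) = 11.51 Ω.
First divider: V_A = V_in · 11.51/(5.83 + 11.51) = 28.15 V.

V_A ≈ 28.1 V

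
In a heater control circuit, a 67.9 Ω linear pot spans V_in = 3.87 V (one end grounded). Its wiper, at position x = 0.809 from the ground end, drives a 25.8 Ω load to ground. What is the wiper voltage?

Split the track: R_lower = x·R_p = 54.93 Ω, R_upper = (1−x)·R_p = 12.97 Ω.
Lower segment in parallel with the load: 54.93 ‖ 25.8 = 17.55 Ω.
Then V_out = V_in · 17.55/(12.97 + 17.55) = 2.226 V.
(Unloaded: V_out = x·V_in = 3.13 V.)

V_out ≈ 2.23 V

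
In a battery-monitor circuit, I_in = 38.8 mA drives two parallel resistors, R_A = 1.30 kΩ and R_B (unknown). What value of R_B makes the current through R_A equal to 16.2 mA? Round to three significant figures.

R_B ≈ 0.932 kΩ

The fraction through R_A equals R_B/(R_A+R_B).
16.2/38.8 = R_B/(R_A + R_B) → R_B = R_A · (0.4175)/(1 − 0.4175) = 1.30 × 0.7168 = 0.9319 kΩ.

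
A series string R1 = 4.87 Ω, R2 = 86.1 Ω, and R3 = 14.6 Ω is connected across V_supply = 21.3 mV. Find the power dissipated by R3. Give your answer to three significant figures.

The common current is I = 21.3/105.6 = 0.2018 mA.
P(R3) = I²·R3 = (0.2018)² × 14.6 = 0.5943 µW.

P ≈ 0.594 µW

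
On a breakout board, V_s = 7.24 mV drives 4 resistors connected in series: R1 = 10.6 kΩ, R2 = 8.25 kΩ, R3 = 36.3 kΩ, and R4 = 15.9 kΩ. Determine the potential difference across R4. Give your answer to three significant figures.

Series total: ΣR = 10.6 + 8.25 + 36.3 + 15.9 = 71.05 kΩ.
V = V_s · R/ΣR = 7.24 × 0.2238 = 1.620 mV.

V ≈ 1.62 mV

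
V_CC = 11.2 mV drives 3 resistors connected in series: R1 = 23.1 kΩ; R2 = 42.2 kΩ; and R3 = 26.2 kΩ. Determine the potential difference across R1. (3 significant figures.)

V ≈ 2.83 mV

ΣR = 23.1 + 42.2 + 26.2 = 91.50 kΩ.
V = V_CC · R/ΣR = 11.2 × 0.2525 = 2.828 mV.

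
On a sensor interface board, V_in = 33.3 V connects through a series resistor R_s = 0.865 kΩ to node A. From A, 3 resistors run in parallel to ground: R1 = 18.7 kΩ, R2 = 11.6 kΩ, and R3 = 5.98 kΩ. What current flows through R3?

Combine the parallel branches: R_p = (1/18.7 + 1/11.6 + 1/5.98)⁻¹ = 3.258 kΩ.
Node voltage V_A = V_in · R_p/(R_s + R_p) = 33.3 × 0.7902 = 26.31 V.
I(R3) = V_A / R3 = 26.31/5.98 = 4.400 mA.

I ≈ 4.40 mA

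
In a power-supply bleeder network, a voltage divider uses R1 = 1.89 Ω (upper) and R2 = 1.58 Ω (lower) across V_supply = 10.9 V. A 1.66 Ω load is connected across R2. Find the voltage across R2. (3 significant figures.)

V_out ≈ 3.27 V

The load sits in parallel with R2, giving an effective lower resistance R2' = R2·R_L/(R2+R_L) = 0.8095 Ω.
Voltage divider with the loaded lower leg: V_out = 10.9 × 0.8095/(1.89 + 0.8095) = 10.9 × 0.2999 = 3.269 V.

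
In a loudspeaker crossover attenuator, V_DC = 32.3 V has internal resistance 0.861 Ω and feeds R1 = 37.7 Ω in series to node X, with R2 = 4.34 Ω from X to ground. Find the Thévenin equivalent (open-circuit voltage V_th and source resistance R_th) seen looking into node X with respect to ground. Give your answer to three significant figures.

R1' = 0.861 + 37.7 = 38.56 Ω (source resistance + R1).
V_th is the unloaded tap voltage: V_DC · R2/(R1'+R2) = 32.3 × 0.1012 = 3.268 V.
With V_DC suppressed (replaced by a short), R_th = R1' ‖ R2 = (38.56 × 4.34)/(38.56 + 4.34) = 3.901 Ω.

V_th ≈ 3.27 V, R_th ≈ 3.90 Ω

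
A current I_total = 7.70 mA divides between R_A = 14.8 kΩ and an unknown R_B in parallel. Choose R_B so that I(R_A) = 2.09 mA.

R_B ≈ 5.51 kΩ

The fraction through R_A equals R_B/(R_A+R_B).
2.09/7.70 = R_B/(R_A + R_B) → R_B = R_A · (0.2714)/(1 − 0.2714) = 14.8 × 0.3725 = 5.514 kΩ.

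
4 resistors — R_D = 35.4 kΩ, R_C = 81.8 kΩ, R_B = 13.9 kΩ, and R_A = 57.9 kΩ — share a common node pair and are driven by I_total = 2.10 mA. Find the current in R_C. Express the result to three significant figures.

Conductances: ΣG = 1/35.4 + 1/81.8 + 1/13.9 + 1/57.9 = 0.1297 (1/kΩ).
By the current-divider rule, I = I_total · G_k/ΣG = 2.10 × 0.09426 = 0.1980 mA.

I ≈ 0.198 mA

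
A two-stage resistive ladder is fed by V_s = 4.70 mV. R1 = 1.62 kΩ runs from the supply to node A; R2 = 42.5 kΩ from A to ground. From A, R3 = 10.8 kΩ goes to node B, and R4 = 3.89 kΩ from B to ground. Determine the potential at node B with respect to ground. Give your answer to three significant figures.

Looking into the second stage from A: R3 + R4 = 14.69 kΩ appears in parallel with R2.
R2 ‖ (R3+R4) = 10.92 kΩ.
So V_A = 4.70 × 0.8708 = 4.093 mV.
Then the unloaded second divider: V_B = V_A × R4/(R3+R4) = 4.093 × 0.2648 = 1.084 mV.

V_B ≈ 1.08 mV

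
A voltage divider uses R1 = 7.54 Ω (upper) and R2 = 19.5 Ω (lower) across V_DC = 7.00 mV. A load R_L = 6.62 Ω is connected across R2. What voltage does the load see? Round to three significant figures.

The load sits in parallel with R2, giving an effective lower resistance R2' = R2·R_L/(R2+R_L) = 4.942 Ω.
Voltage divider with the loaded lower leg: V_out = 7.00 × 4.942/(7.54 + 4.942) = 7.00 × 0.3959 = 2.772 mV.
(Unloaded it would be 5.05 mV; the load pulls it down.)

V_out ≈ 2.77 mV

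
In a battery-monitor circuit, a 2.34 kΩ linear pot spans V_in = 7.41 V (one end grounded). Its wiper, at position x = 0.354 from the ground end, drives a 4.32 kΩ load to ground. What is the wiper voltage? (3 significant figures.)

Split the track: R_lower = x·R_p = 0.8284 kΩ, R_upper = (1−x)·R_p = 1.512 kΩ.
R_L loads the lower segment: effective lower R = 0.6951 kΩ.
Then V_out = V_in · 0.6951/(1.512 + 0.6951) = 2.334 V.

V_out ≈ 2.33 V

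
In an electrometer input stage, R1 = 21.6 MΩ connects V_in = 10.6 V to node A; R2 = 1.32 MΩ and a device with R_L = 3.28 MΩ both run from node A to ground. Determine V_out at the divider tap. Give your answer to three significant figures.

First combine the lower leg with the load: R2 ‖ R_L = 0.9412 MΩ.
Voltage divider with the loaded lower leg: V_out = 10.6 × 0.9412/(21.6 + 0.9412) = 10.6 × 0.04176 = 0.4426 V.
(Unloaded it would be 0.610 V; the load pulls it down.)

V_out ≈ 0.443 V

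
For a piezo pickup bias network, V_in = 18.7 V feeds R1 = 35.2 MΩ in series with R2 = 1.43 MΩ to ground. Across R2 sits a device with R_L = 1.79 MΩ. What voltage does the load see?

First combine the lower leg with the load: R2 ‖ R_L = 0.7949 MΩ.
Voltage divider with the loaded lower leg: V_out = 18.7 × 0.7949/(35.2 + 0.7949) = 18.7 × 0.02208 = 0.4130 V.

V_out ≈ 0.413 V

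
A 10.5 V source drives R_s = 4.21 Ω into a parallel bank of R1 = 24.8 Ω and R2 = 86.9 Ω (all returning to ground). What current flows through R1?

Combine the parallel branches: R_p = (1/24.8 + 1/86.9)⁻¹ = 19.29 Ω.
V_A = 10.5 × 19.29/23.50 = 8.619 V.
I(R1) = V_A / R1 = 8.619/24.8 = 0.3476 A.

I ≈ 0.348 A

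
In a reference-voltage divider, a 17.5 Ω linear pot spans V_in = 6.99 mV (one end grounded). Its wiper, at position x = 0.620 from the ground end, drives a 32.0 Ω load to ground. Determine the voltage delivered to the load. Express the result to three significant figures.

V_out ≈ 3.84 mV

The pot divides into 6.650 Ω above the wiper and 10.85 Ω below.
(x·R_p) ‖ R_L = 8.103 Ω.
Then V_out = V_in · 8.103/(6.650 + 8.103) = 3.839 mV.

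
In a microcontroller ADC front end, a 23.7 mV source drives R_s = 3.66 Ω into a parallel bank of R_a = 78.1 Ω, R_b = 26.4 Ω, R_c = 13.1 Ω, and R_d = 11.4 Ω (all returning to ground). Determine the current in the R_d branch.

Parallel bank: R_p = 1/(1/78.1 + 1/26.4 + 1/13.1 + 1/11.4) = 4.657 Ω.
Node voltage V_A = V_s · R_p/(R_s + R_p) = 23.7 × 0.5599 = 13.27 mV.
I(R_d) = V_A / R_d = 13.27/11.4 = 1.164 mA.

I ≈ 1.16 mA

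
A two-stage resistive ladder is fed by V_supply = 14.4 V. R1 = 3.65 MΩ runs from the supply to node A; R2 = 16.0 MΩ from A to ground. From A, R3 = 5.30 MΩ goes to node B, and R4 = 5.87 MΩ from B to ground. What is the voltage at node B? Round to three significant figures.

V_B ≈ 4.87 V

Node A sees R2 in parallel with the series input of stage 2, R3 + R4 = 11.17 MΩ.
R2 ‖ (R3+R4) = 6.578 MΩ.
First divider: V_A = V_supply · 6.578/(3.65 + 6.578) = 9.261 V.
Then the unloaded second divider: V_B = V_A × R4/(R3+R4) = 9.261 × 0.5255 = 4.867 V.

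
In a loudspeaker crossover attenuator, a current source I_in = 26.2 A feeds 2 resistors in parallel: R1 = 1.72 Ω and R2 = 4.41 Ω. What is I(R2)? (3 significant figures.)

I ≈ 7.35 A

Two-branch current divider: I_k = I_in · R_other/(R_1 + R_2).
I(R2) = 26.2 × 1.72/(1.72 + 4.41) = 26.2 × 0.2806 = 7.351 A.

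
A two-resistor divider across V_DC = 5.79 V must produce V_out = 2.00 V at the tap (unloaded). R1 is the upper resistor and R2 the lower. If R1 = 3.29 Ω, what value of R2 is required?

R2 ≈ 1.74 Ω

V_out/V_DC = R2/(R1+R2) = 0.3454.
R2 = R1 · 0.3454/(1 − 0.3454) = 1.736 Ω.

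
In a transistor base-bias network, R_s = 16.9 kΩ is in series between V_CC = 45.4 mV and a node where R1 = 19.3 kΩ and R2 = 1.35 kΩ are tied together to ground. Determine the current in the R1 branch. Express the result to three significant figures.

Parallel bank: R_p = 1/(1/19.3 + 1/1.35) = 1.262 kΩ.
V_A by voltage divider: V_A = 45.4 × 1.262/(16.9 + 1.262) = 3.154 mV.
I(R1) = V_A / R1 = 3.154/19.3 = 0.1634 µA.

I ≈ 0.163 µA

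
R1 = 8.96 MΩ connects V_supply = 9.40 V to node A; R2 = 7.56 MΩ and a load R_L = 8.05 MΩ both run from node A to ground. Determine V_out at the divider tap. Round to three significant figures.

R2 ‖ R_L = (7.56 × 8.05)/(7.56 + 8.05) = 3.899 MΩ.
Then V_out = V_supply · R2'/(R1 + R2') = 9.40 × 3.899/12.86 = 2.850 V.

V_out ≈ 2.85 V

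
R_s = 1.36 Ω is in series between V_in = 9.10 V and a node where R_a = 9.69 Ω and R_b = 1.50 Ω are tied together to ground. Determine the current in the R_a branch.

I ≈ 0.459 A

Parallel bank: R_p = 1/(1/9.69 + 1/1.50) = 1.299 Ω.
V_A = 9.10 × 1.299/2.659 = 4.445 V.
I(R_a) = V_A / R_a = 4.445/9.69 = 0.4588 A.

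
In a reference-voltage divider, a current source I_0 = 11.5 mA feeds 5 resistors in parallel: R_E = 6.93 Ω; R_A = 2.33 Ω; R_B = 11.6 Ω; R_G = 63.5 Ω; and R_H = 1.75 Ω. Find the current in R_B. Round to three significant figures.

Conductances: ΣG = 1/6.93 + 1/2.33 + 1/11.6 + 1/63.5 + 1/1.75 = 1.247 (1/Ω).
Current divider: I(R_B) = I_0 · G_k/ΣG = 11.5 × (0.08621/1.247) = 11.5 × 0.06914 = 0.7951 mA.

I ≈ 0.795 mA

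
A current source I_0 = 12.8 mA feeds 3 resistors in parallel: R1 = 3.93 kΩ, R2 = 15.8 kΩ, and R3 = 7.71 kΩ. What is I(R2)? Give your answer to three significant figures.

I ≈ 1.81 mA

Conductances: ΣG = 1/3.93 + 1/15.8 + 1/7.71 = 0.4474 (1/kΩ).
R2 takes the fraction G_k/ΣG = 0.06329/0.4474 = 0.1414, so I = 12.8 × 0.1414 = 1.811 mA.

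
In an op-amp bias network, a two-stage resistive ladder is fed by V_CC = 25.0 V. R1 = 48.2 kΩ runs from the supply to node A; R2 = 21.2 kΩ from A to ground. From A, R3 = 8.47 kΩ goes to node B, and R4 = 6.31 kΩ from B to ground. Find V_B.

V_B ≈ 1.63 V

The second stage (R3 + R4 = 14.78 kΩ) loads node A in parallel with R2.
R2 ‖ (R3+R4) = 8.709 kΩ.
V_A = 25.0 × 8.709/(48.2 + 8.709) = 3.826 V.
V_B = V_A × 0.4269 = 1.633 V.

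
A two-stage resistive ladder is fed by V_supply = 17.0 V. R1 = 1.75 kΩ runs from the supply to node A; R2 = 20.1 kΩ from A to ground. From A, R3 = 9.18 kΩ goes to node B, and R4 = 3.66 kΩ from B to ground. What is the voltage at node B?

V_B ≈ 3.96 V

The second stage (R3 + R4 = 12.84 kΩ) loads node A in parallel with R2.
R2 ‖ (R3+R4) = 7.835 kΩ.
V_A = 17.0 × 7.835/(1.75 + 7.835) = 13.90 V.
Stage 2 is unloaded, so V_B = V_A · R4/(R3+R4) = 13.90 × 3.66/12.84 = 3.961 V.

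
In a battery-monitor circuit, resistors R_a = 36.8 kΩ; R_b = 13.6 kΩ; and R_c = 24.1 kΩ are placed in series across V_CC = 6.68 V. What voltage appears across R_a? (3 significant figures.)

ΣR = 36.8 + 13.6 + 24.1 = 74.50 kΩ.
V = V_CC · R/ΣR = 6.68 × 0.4940 = 3.300 V.

V ≈ 3.30 V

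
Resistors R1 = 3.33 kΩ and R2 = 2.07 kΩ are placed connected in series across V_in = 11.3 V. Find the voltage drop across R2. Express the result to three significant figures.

V ≈ 4.33 V

ΣR = 3.33 + 2.07 = 5.400 kΩ.
Voltage divider: V = V_in · (2.070 / 5.400) = 11.3 × 0.3833 = 4.332 V.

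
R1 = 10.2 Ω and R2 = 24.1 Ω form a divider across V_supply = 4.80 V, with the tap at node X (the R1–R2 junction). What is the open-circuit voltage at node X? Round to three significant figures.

V_th ≈ 3.37 V

Open-circuit (no load on X): V_th = V_supply · R2/(R1 + R2) = 4.80 × 24.1/(10.20 + 24.1) = 3.373 V.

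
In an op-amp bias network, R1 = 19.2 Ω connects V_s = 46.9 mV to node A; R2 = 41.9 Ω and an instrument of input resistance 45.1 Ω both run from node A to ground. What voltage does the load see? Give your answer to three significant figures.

First combine the lower leg with the load: R2 ‖ R_L = 21.72 Ω.
Now apply the divider: V_out = 46.9 × 0.5308 = 24.89 mV.

V_out ≈ 24.9 mV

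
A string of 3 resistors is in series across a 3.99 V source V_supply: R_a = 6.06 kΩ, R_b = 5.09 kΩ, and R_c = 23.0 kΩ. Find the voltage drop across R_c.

V ≈ 2.69 V

Series total: ΣR = 6.06 + 5.09 + 23.0 = 34.15 kΩ.
V = V_supply · R/ΣR = 3.99 × 0.6735 = 2.687 V.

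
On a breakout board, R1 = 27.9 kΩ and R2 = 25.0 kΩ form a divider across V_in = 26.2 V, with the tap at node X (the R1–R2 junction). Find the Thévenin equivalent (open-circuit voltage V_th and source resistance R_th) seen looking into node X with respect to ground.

With X open, the divider is unloaded: V_th = 26.2 × 25.0/52.90 = 12.38 V.
Looking into X with the source shorted: R_th = R1·R2/(R1+R2) = 27.90 × 25.0/52.90 = 13.19 kΩ.

V_th ≈ 12.4 V, R_th ≈ 13.2 kΩ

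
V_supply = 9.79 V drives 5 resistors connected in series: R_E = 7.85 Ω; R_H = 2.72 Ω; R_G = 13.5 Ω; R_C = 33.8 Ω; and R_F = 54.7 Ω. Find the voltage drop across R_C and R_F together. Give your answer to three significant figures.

ΣR = 7.85 + 2.72 + 13.5 + 33.8 + 54.7 = 112.6 Ω.
R_{R_C..R_F} = 33.8 + 54.7 = 88.50 Ω.
Voltage divider: V = V_supply · (88.50 / 112.6) = 9.79 × 0.7862 = 7.697 V.

V ≈ 7.70 V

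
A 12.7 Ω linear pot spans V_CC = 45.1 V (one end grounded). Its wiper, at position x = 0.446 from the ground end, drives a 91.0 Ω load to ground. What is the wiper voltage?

V_out ≈ 19.4 V

Lower segment x·R_p = 5.664 Ω; upper segment (1−x)·R_p = 7.036 Ω.
Lower segment in parallel with the load: 5.664 ‖ 91.0 = 5.332 Ω.
V_out = 45.1 × 5.332/(7.036 + 5.332) = 19.44 V.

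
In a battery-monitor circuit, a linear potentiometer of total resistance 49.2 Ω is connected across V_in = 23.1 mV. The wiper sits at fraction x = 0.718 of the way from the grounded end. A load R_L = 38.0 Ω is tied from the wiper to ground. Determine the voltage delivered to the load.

V_out ≈ 13.1 mV

Lower segment x·R_p = 35.33 Ω; upper segment (1−x)·R_p = 13.87 Ω.
(x·R_p) ‖ R_L = 18.31 Ω.
V_out = 23.1 × 18.31/(13.87 + 18.31) = 13.14 mV.
(Unloaded: V_out = x·V_in = 16.6 mV.)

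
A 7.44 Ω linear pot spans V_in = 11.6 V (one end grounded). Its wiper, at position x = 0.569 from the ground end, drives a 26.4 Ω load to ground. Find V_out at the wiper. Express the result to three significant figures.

V_out ≈ 6.17 V

The pot divides into 3.207 Ω above the wiper and 4.233 Ω below.
Lower segment in parallel with the load: 4.233 ‖ 26.4 = 3.648 Ω.
Then V_out = V_in · 3.648/(3.207 + 3.648) = 6.174 V.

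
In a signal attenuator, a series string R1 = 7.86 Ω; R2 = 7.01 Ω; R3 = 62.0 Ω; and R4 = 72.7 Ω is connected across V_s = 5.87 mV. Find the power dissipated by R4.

P ≈ 0.112 µW

The common current is I = 5.87/149.6 = 0.03925 mA.
P = I²R = 0.001540 × 72.7 = 0.1120 µW.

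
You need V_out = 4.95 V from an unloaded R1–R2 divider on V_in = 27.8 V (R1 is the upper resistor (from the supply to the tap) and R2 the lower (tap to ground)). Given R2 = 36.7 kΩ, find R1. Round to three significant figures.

R1 ≈ 169 kΩ

Required fraction k = V_out/V_in = 0.1781.
R1 = R2·(1/k − 1) = 36.7 × 4.616 = 169.4 kΩ.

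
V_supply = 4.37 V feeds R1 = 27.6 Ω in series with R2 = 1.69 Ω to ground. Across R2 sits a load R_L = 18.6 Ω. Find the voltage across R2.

V_out ≈ 0.232 V

R2 ‖ R_L = (1.69 × 18.6)/(1.69 + 18.6) = 1.549 Ω.
Now apply the divider: V_out = 4.37 × 0.05315 = 0.2323 V.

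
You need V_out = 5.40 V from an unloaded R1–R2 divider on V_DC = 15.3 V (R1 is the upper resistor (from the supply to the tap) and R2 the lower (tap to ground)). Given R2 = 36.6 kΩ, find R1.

R1 ≈ 67.1 kΩ

The divider ratio is R2/(R1+R2) = 5.40/15.3 = 0.3529.
R1 = R2·(1/k − 1) = 36.6 × 1.833 = 67.10 kΩ.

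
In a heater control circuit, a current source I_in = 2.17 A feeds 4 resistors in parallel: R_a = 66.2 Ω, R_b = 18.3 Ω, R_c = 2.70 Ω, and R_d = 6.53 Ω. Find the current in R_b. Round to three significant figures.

I ≈ 0.200 A

Conductances: ΣG = 1/66.2 + 1/18.3 + 1/2.70 + 1/6.53 = 0.5933 (1/Ω).
Current divider: I(R_b) = I_in · G_k/ΣG = 2.17 × (0.05464/0.5933) = 2.17 × 0.09211 = 0.1999 A.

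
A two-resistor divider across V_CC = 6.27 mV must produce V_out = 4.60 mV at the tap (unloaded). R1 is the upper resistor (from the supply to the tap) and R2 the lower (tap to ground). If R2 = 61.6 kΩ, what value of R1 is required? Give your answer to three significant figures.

Required fraction k = V_out/V_CC = 0.7337.
R1 = R2·(1/k − 1) = 61.6 × 0.3630 = 22.36 kΩ.

R1 ≈ 22.4 kΩ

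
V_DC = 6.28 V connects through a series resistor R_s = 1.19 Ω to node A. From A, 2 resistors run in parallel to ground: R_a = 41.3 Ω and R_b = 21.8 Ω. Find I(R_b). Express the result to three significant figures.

Equivalent of the parallel group: R_p = 14.27 Ω.
Node voltage V_A = V_DC · R_p/(R_s + R_p) = 6.28 × 0.9230 = 5.797 V.
Branch current I = V_A/R_b = 5.797/21.8 = 0.2659 A.

I ≈ 0.266 A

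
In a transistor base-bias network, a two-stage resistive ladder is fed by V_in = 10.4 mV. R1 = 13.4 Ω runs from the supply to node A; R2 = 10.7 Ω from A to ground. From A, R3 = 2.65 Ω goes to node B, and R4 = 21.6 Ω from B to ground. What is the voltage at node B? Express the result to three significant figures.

V_B ≈ 3.30 mV

Looking into the second stage from A: R3 + R4 = 24.25 Ω appears in parallel with R2.
Effective lower resistance at A: R2 ‖ 24.25 = 7.424 Ω.
First divider: V_A = V_in · 7.424/(13.4 + 7.424) = 3.708 mV.
V_B = V_A × 0.8907 = 3.303 mV.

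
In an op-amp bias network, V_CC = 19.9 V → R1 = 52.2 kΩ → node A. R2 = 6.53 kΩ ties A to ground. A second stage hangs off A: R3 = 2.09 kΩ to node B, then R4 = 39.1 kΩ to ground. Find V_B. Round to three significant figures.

V_B ≈ 1.84 V

Node A sees R2 in parallel with the series input of stage 2, R3 + R4 = 41.19 kΩ.
Effective lower resistance at A: R2 ‖ 41.19 = 5.636 kΩ.
So V_A = 19.9 × 0.09745 = 1.939 V.
Stage 2 is unloaded, so V_B = V_A · R4/(R3+R4) = 1.939 × 39.1/41.19 = 1.841 V.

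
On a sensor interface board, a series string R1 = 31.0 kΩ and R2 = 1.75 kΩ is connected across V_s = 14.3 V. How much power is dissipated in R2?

P ≈ 0.334 mW

The common current is I = 14.3/32.75 = 0.4366 mA.
P(R2) = I²·R2 = (0.4366)² × 1.75 = 0.3336 mW.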